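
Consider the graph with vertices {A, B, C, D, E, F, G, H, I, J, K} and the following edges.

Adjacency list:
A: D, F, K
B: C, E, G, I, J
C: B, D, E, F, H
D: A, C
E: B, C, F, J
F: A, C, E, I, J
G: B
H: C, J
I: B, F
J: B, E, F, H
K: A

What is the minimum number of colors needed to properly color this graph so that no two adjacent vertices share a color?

3

E, F, J are mutually adjacent, so at least 3 colors are needed.
3 colors suffice: color red → {B, D, F, H, K}; color blue → {A, C, G, I, J}; color green → {E}. Every edge joins two different colors.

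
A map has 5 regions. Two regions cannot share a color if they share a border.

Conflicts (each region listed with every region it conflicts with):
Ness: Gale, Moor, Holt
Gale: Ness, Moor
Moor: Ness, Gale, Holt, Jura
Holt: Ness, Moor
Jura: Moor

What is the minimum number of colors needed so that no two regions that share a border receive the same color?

3

Ness, Gale, Moor all conflict with each other, so at least 3 colors are needed.
One proper 3-coloring: Ness=2, Gale=3, Moor=1, Holt=3, Jura=2. Every pair that conflicts lands in different colors.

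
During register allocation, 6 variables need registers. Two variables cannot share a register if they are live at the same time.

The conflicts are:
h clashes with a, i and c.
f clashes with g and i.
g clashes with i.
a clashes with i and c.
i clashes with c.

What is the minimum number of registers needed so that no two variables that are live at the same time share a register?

h, a, i, c are mutually in conflict, so at least 4 registers are needed.
A valid assignment using 4 registers: h=4, f=3, g=2, a=2, i=1, c=3. Every pair that conflicts lands in different registers.

4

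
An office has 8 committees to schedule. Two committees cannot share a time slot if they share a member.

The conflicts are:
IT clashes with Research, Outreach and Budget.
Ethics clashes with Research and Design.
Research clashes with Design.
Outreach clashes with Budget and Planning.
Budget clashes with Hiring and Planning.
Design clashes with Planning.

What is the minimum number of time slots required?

3

Ethics, Research, Design all conflict with each other, so at least 3 time slots are needed.
3 time slots suffice: IT=2, Ethics=2, Research=1, Outreach=3, Budget=1, Design=3, Hiring=2, Planning=2. Every pair that conflicts lands in different time slots.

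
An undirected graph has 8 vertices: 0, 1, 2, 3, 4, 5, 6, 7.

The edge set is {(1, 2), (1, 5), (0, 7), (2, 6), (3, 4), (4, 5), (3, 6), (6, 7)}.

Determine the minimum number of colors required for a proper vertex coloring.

2 and 6 are adjacent, so at least 2 colors are needed.
2 colors suffice: color red → {0, 1, 4, 6}; color blue → {2, 3, 5, 7}. No two adjacent vertices share a color.

2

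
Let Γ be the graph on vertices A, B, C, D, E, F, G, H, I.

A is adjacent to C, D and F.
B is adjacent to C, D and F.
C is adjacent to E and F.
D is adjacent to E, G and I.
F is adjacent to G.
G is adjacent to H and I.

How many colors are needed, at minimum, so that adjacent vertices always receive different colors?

3

B, C, F are mutually adjacent, so at least 3 colors are needed.
3 colors suffice: color red → {D, F, H}; color blue → {C, G}; color green → {A, B, E, I}. Every edge joins two different colors.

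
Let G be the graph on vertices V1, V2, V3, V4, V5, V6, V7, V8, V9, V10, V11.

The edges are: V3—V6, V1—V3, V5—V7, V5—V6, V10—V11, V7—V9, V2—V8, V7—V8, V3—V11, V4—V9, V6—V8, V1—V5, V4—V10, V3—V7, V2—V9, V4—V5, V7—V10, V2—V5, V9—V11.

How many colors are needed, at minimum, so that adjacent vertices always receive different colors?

2

V4 and V5 are adjacent, so at least 2 colors are needed.
2 colors suffice: color R → {V3, V5, V8, V9, V10}; color B → {V1, V2, V4, V6, V7, V11}. Each edge has distinct colors on its endpoints.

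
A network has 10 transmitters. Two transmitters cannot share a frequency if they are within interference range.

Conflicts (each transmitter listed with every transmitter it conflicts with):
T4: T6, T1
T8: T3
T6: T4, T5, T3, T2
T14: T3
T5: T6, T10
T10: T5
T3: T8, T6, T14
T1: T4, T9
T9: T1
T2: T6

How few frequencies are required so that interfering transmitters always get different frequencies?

T6 and T2 conflict, so at least 2 frequencies are needed.
Using 2 frequencies: T4=2, T8=1, T6=1, T14=1, T5=2, T10=1, T3=2, T1=1, T9=2, T2=2. Every pair that conflicts lands in different frequencies.

2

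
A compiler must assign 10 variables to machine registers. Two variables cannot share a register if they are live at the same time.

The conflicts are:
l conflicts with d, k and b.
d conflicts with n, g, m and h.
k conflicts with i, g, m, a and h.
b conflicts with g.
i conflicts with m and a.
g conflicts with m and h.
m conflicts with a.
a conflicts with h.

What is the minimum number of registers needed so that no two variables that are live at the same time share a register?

k, i, m, a all conflict with each other, so at least 4 registers are needed.
4 registers suffice: register 1 → {d, k, b}; register 2 → {l, n, m, h}; register 3 → {g, a}; register 4 → {i}. Each listed conflict is separated.

4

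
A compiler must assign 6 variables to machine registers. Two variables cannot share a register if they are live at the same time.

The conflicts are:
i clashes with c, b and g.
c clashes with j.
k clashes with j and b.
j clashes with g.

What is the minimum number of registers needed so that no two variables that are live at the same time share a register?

3

The cycle j-g-i-b-k-j has odd length 5, so it cannot be 2-colored; at least 3 registers are needed.
A valid assignment using 3 registers: i=1, c=2, k=3, j=1, b=2, g=2. Each listed conflict is separated.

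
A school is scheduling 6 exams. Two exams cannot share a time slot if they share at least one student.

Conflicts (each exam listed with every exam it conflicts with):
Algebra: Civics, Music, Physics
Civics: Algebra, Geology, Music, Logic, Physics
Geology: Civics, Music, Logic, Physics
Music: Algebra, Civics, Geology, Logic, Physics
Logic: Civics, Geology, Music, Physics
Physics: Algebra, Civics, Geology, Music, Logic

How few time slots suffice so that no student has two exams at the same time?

5

Civics, Geology, Music, Logic, Physics are mutually in conflict, so at least 5 time slots are needed.
5 time slots suffice: Algebra=4, Civics=3, Geology=5, Music=1, Logic=4, Physics=2. No two conflicting exams share a time slot.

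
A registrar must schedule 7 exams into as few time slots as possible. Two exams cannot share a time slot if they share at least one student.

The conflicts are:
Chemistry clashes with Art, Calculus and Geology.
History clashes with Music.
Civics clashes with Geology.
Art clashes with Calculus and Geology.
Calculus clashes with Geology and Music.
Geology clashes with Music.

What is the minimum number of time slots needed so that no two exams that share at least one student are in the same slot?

4

Chemistry, Art, Calculus, Geology are mutually in conflict, so at least 4 time slots are needed.
4 time slots suffice: time slot 1 → {History, Geology}; time slot 2 → {Civics, Calculus}; time slot 3 → {Art, Music}; time slot 4 → {Chemistry}. Every pair that conflicts lands in different time slots.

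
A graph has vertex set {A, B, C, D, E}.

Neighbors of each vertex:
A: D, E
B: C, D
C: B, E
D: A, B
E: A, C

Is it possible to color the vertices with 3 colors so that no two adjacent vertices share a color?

Yes

The chromatic number is 3. The cycle D-B-C-E-A-D has odd length 5, so it cannot be 2-colored; at least 3 colors are needed.
3 colors suffice: color 1 → {C, D}; color 2 → {A, B}; color 3 → {E}.
That is already a proper 3-coloring.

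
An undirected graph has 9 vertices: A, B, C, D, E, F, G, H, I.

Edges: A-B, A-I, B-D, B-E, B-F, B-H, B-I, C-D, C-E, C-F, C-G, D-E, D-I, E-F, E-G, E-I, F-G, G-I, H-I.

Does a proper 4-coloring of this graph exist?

The chromatic number is 4. C, E, F, G are mutually adjacent (a clique of size 4), so at least 4 colors are needed.
4 colors suffice: color 1 → {C, I}; color 2 → {B, G}; color 3 → {A, E, H}; color 4 → {D, F}.
That is already a proper 4-coloring.

Yes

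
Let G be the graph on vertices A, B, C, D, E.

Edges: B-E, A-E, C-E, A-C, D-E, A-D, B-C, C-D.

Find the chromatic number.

A, C, D, E are pairwise adjacent (a clique of size 4), so at least 4 colors are needed.
4 colors suffice: color 1 → {E}; color 2 → {C}; color 3 → {B, D}; color 4 → {A}. No two adjacent vertices share a color.

4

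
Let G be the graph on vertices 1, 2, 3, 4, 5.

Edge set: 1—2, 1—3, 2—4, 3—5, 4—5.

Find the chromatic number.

3

The cycle 5-4-2-1-3-5 has odd length 5, so it cannot be 2-colored; at least 3 colors are needed.
3 colors suffice: 1=b, 2=a, 3=a, 4=b, 5=c. No two adjacent vertices share a color.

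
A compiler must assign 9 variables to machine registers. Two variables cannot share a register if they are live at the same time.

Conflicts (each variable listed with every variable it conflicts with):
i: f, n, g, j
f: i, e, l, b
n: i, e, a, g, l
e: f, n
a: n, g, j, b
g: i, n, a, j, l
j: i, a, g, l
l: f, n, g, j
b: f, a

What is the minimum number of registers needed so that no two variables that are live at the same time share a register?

i, g, j all conflict with each other, so at least 3 registers are needed.
A valid assignment using 3 registers: i=3, f=1, n=2, e=3, a=3, g=1, j=2, l=3, b=2. Every pair that conflicts lands in different registers.

3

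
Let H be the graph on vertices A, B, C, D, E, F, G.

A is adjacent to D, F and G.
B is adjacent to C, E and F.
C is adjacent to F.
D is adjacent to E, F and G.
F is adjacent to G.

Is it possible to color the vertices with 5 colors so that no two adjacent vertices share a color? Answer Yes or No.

Yes

The chromatic number is 4. A, D, F, G form a clique, so at least 4 colors are needed.
4 colors suffice: A=3, B=2, C=3, D=2, E=1, F=1, G=4.
Since 5 ≥ 4, a proper 5-coloring certainly exists.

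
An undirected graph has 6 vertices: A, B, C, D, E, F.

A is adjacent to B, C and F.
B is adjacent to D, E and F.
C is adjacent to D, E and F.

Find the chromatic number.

3

A, B, F form a triangle, so at least 3 colors are needed.
A valid assignment using 3 colors: A=green, B=red, C=red, D=blue, E=blue, F=blue. Every edge joins two different colors.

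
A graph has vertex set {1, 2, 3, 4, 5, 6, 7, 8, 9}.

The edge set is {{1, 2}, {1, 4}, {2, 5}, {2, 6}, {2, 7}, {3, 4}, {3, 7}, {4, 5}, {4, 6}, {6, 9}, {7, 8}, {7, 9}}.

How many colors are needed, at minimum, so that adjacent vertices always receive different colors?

The cycle 6-2-7-3-4-6 has odd length 5, so it cannot be 2-colored; at least 3 colors are needed.
3 colors suffice: color a → {4, 7}; color b → {2, 3, 8, 9}; color c → {1, 5, 6}. Every edge joins two different colors.

3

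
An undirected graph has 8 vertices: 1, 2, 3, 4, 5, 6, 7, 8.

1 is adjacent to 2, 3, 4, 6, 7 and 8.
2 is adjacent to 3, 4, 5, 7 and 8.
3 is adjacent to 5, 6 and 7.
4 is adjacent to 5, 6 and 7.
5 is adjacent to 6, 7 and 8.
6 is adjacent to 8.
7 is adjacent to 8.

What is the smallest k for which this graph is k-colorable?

1, 2, 4, 7 are pairwise adjacent (a clique of size 4), so at least 4 colors are needed.
A valid assignment using 4 colors: 1=a, 2=b, 3=d, 4=d, 5=a, 6=b, 7=c, 8=d. Every edge joins two different colors.

4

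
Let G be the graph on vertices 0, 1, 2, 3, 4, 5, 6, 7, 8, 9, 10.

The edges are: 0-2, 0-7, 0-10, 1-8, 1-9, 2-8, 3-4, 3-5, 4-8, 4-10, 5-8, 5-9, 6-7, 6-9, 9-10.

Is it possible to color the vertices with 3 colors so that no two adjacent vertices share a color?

The chromatic number is 3. The cycle 9-5-8-4-10-9 has odd length 5, so it cannot be 2-colored; at least 3 colors are needed.
3 colors suffice: color red → {0, 3, 8, 9}; color blue → {1, 2, 4, 5, 6}; color green → {7, 10}.
That is already a proper 3-coloring.

Yes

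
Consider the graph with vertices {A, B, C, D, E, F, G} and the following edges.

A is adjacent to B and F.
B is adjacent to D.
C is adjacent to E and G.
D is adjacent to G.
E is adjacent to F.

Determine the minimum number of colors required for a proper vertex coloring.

3

The cycle A-B-D-G-C-E-F-A has odd length 7, so it cannot be 2-colored; at least 3 colors are needed.
One proper 3-coloring: A=blue, B=red, C=green, D=blue, E=blue, F=red, G=red. Every edge joins two different colors.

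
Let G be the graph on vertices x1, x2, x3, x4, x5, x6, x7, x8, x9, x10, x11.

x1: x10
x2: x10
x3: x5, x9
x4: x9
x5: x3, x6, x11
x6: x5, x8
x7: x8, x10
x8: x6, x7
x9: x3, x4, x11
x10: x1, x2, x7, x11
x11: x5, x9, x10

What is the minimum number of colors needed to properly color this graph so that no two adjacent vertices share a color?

x4 and x9 are adjacent, so at least 2 colors are needed.
2 colors suffice: x1=2, x2=2, x3=2, x4=2, x5=1, x6=2, x7=2, x8=1, x9=1, x10=1, x11=2. Each edge has distinct colors on its endpoints.

2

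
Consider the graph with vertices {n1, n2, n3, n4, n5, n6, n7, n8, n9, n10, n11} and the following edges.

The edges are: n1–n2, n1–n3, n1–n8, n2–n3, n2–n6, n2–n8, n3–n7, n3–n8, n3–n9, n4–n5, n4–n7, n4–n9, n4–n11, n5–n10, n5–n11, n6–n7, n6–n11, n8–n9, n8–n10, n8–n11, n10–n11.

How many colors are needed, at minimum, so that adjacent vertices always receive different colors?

4

n1, n2, n3, n8 are pairwise adjacent (a clique of size 4), so at least 4 colors are needed.
A valid assignment using 4 colors: n1=Y, n2=G, n3=B, n4=R, n5=G, n6=R, n7=G, n8=R, n9=G, n10=Y, n11=B. Every edge joins two different colors.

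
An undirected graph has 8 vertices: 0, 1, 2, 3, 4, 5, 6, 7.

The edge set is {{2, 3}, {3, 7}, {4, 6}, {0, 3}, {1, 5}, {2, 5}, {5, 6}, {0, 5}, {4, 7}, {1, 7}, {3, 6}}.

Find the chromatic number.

The cycle 0-5-1-7-3-0 has odd length 5, so it cannot be 2-colored; at least 3 colors are needed.
3 colors suffice: 0=b, 1=c, 2=b, 3=a, 4=a, 5=a, 6=b, 7=b. Each edge has distinct colors on its endpoints.

3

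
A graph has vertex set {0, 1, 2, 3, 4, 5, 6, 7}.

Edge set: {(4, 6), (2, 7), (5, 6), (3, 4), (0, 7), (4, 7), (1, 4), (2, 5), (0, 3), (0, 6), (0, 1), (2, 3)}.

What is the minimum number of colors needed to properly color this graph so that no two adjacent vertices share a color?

3

The cycle 6-0-7-2-5-6 has odd length 5, so it cannot be 2-colored; at least 3 colors are needed.
3 colors suffice: color a → {0, 2, 4}; color b → {1, 3, 6, 7}; color c → {5}. Every edge joins two different colors.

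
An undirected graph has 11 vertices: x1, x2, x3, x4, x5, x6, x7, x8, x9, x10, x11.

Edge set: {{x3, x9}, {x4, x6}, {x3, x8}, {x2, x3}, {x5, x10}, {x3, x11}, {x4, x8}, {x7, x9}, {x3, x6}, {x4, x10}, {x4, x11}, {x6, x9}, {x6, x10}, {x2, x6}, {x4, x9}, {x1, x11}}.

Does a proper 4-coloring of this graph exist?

The chromatic number is 3. x4, x6, x9 are pairwise adjacent, so at least 3 colors are needed.
One proper 3-coloring: x1=1, x2=3, x3=1, x4=1, x5=1, x6=2, x7=1, x8=2, x9=3, x10=3, x11=2.
Since 4 ≥ 3, a proper 4-coloring certainly exists.

Yes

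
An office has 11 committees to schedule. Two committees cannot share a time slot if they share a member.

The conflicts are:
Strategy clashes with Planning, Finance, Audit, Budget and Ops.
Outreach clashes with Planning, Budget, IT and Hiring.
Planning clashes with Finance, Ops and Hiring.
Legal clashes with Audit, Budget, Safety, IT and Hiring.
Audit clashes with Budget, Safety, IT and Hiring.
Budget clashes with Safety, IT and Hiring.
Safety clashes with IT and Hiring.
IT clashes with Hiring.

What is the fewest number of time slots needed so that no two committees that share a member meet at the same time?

Legal, Audit, Budget, Safety, IT, Hiring pairwise conflict, so at least 6 time slots are needed.
Using 6 time slots: Strategy=1, Outreach=4, Planning=2, Legal=6, Finance=3, Audit=4, Budget=2, Ops=3, Safety=5, IT=3, Hiring=1. Every pair that conflicts lands in different time slots.

6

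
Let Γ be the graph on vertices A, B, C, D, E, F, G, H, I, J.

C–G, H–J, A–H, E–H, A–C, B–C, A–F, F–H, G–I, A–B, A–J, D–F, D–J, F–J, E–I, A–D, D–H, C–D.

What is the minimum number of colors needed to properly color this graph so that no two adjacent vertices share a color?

A, D, F, H, J form a clique, so at least 5 colors are needed.
5 colors suffice: color 1 → {A, E, G}; color 2 → {B, D, I}; color 3 → {C, H}; color 4 → {J}; color 5 → {F}. Every edge joins two different colors.

5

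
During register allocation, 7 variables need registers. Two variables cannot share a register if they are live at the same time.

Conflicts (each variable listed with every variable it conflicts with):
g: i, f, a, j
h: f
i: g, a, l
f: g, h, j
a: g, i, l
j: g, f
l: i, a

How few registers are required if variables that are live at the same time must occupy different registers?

i, a, l all conflict with each other, so at least 3 registers are needed.
3 registers suffice: register 1 → {g, h, l}; register 2 → {i, f}; register 3 → {a, j}. Every pair that conflicts lands in different registers.

3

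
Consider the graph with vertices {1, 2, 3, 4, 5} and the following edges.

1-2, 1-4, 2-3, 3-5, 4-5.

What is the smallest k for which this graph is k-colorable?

3

The cycle 4-5-3-2-1-4 has odd length 5, so it cannot be 2-colored; at least 3 colors are needed.
3 colors suffice: 1=b, 2=c, 3=a, 4=a, 5=b. No two adjacent vertices share a color.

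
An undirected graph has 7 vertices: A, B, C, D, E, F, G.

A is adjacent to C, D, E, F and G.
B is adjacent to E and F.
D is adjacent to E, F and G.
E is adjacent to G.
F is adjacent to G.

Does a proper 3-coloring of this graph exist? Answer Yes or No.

No

A, D, F, G are pairwise adjacent (a clique of size 4), so at least 4 colors are needed.
So 3 colors are not enough.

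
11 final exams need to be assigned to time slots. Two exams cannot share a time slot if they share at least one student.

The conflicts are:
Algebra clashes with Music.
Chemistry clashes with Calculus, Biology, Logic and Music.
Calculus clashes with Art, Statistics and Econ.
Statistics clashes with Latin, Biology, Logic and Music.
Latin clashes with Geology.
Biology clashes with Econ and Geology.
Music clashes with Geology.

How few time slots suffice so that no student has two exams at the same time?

Calculus and Art conflict, so at least 2 time slots are needed.
2 time slots suffice: Algebra=1, Chemistry=1, Calculus=2, Art=1, Statistics=1, Latin=2, Biology=2, Logic=2, Econ=1, Music=2, Geology=1. No two conflicting exams share a time slot.

2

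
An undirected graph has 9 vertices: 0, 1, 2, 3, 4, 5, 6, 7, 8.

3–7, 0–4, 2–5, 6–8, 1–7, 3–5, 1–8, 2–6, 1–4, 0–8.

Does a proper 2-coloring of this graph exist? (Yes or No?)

No

The cycle 2-6-8-1-7-3-5-2 has odd length 7, so it cannot be 2-colored; at least 3 colors are needed.
So 2 colors are not enough.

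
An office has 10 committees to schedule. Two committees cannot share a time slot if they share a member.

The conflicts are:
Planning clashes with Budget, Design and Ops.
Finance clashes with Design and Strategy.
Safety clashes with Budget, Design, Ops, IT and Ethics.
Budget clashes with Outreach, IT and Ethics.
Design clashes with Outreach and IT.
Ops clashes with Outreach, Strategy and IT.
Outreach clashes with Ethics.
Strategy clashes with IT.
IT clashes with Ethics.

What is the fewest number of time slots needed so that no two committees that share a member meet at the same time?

4

Safety, Budget, IT, Ethics pairwise conflict, so at least 4 time slots are needed.
A valid assignment using 4 time slots: Planning=1, Finance=1, Safety=3, Budget=2, Design=2, Ops=2, Outreach=1, Strategy=3, IT=1, Ethics=4. Each listed conflict is separated.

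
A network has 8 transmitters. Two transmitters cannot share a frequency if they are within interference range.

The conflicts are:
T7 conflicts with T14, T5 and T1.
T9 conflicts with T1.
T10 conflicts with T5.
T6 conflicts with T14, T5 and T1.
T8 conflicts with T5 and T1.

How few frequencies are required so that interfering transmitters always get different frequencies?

T7 and T14 conflict, so at least 2 frequencies are needed.
2 frequencies suffice: frequency 1 → {T14, T5, T1}; frequency 2 → {T7, T9, T10, T6, T8}. Every pair that conflicts lands in different frequencies.

2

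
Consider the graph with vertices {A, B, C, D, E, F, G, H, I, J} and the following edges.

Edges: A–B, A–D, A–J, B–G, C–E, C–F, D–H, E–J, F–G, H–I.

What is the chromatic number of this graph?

3

The cycle G-F-C-E-J-A-B-G has odd length 7, so it cannot be 2-colored; at least 3 colors are needed.
3 colors suffice: A=1, B=2, C=3, D=2, E=1, F=2, G=1, H=1, I=2, J=2. Every edge joins two different colors.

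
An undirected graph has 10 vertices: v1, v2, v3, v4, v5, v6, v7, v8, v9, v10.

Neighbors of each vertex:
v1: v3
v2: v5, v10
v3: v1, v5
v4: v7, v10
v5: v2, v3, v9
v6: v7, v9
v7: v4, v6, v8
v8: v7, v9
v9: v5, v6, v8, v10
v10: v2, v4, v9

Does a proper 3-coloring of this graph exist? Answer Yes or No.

The chromatic number is 3. The cycle v4-v7-v6-v9-v10-v4 has odd length 5, so it cannot be 2-colored; at least 3 colors are needed.
3 colors suffice: color R → {v2, v3, v7, v9}; color B → {v1, v5, v6, v8, v10}; color G → {v4}.
That is already a proper 3-coloring.

Yes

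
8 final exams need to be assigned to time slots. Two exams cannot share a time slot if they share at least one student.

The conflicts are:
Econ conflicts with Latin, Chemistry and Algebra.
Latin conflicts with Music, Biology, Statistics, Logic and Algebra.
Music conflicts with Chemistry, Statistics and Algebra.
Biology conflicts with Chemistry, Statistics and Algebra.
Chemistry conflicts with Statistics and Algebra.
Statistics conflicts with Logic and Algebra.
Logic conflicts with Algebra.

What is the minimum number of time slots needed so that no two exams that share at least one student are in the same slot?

Latin, Statistics, Logic, Algebra are mutually in conflict, so at least 4 time slots are needed.
A valid assignment using 4 time slots: Econ=3, Latin=2, Music=4, Biology=4, Chemistry=2, Statistics=3, Logic=4, Algebra=1. Each listed conflict is separated.

4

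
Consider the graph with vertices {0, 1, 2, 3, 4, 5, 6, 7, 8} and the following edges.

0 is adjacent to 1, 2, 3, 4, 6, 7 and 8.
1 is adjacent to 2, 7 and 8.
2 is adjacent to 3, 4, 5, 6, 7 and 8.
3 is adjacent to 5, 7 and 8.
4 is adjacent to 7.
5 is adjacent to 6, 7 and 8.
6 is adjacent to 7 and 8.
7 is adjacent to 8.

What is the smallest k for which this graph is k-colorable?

2, 5, 6, 7, 8 are mutually adjacent (a clique of size 5), so at least 5 colors are needed.
5 colors suffice: color a → {7}; color b → {2}; color c → {4, 8}; color d → {0, 5}; color e → {1, 3, 6}. Every edge joins two different colors.

5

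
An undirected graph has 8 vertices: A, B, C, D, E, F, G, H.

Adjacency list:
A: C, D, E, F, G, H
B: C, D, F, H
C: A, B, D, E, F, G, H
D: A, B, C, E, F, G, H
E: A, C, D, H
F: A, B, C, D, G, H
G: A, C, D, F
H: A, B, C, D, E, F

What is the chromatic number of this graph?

5

B, C, D, F, H form a clique, so at least 5 colors are needed.
5 colors suffice: color 1 → {D}; color 2 → {C}; color 3 → {E, F}; color 4 → {G, H}; color 5 → {A, B}. Each edge has distinct colors on its endpoints.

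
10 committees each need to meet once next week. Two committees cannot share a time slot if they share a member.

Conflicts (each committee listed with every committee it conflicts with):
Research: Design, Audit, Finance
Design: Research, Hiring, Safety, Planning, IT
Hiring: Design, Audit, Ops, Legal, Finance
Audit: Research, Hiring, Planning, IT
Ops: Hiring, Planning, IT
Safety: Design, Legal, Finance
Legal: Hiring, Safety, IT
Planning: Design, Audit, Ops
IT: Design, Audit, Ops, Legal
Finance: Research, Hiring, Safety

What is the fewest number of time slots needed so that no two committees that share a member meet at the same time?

2

Design and Safety conflict, so at least 2 time slots are needed.
2 time slots suffice: Research=1, Design=2, Hiring=1, Audit=2, Ops=2, Safety=1, Legal=2, Planning=1, IT=1, Finance=2. Each listed conflict is separated.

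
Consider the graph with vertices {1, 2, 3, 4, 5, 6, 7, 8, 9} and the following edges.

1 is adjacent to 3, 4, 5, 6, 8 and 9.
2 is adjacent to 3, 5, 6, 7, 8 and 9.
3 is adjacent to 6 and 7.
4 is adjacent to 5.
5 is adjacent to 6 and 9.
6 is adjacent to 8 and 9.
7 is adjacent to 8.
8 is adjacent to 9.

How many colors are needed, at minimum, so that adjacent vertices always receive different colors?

4

1, 6, 8, 9 form a clique, so at least 4 colors are needed.
4 colors suffice: color red → {4, 6, 7}; color blue → {1, 2}; color green → {3, 9}; color yellow → {5, 8}. Each edge has distinct colors on its endpoints.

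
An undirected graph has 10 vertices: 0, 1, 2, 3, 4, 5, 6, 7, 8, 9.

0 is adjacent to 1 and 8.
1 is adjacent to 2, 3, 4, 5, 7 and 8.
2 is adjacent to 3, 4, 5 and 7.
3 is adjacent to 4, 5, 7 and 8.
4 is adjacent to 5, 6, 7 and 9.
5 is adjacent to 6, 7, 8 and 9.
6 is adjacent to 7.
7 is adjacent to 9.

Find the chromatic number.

1, 2, 3, 4, 5, 7 are pairwise adjacent (a clique of size 6), so at least 6 colors are needed.
6 colors suffice: color red → {0, 5}; color blue → {4, 8}; color green → {1, 6, 9}; color yellow → {7}; color purple → {3}; color orange → {2}. Each edge has distinct colors on its endpoints.

6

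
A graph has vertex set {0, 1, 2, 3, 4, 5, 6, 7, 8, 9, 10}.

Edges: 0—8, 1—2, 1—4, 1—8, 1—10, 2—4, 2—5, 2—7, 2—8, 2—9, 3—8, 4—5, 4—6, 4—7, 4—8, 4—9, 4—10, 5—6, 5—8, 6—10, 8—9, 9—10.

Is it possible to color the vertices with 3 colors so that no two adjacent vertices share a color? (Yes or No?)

No

2, 4, 8, 9 are mutually adjacent (a clique of size 4), so at least 4 colors are needed.
So 3 colors are not enough.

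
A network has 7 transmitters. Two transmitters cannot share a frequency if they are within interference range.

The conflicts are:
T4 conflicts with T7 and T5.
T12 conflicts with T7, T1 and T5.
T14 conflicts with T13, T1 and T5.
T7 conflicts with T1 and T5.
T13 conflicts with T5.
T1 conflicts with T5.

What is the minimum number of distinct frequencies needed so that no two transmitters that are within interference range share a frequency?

4

T12, T7, T1, T5 all conflict with each other, so at least 4 frequencies are needed.
4 frequencies suffice: frequency 1 → {T5}; frequency 2 → {T14, T7}; frequency 3 → {T4, T13, T1}; frequency 4 → {T12}. Every pair that conflicts lands in different frequencies.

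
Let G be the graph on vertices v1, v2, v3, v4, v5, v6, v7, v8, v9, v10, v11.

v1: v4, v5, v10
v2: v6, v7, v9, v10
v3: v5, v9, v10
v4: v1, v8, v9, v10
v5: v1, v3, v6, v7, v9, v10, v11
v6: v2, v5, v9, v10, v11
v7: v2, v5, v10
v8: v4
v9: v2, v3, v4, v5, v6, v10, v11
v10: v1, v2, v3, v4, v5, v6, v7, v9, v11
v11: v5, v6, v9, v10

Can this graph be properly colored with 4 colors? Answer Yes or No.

v5, v6, v9, v10, v11 form a clique, so at least 5 colors are needed.
So 4 colors are not enough.

No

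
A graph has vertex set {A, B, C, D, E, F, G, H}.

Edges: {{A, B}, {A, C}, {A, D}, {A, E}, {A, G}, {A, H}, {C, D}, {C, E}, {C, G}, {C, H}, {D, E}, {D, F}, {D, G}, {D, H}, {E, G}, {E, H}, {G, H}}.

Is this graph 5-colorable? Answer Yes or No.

A, C, D, E, G, H are pairwise adjacent (a clique of size 6), so at least 6 colors are needed.
So 5 colors are not enough.

No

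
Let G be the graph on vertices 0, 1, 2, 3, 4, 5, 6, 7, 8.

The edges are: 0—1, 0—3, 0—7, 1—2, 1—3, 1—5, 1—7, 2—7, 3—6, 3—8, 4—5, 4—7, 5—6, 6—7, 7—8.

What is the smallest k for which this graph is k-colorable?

3

1, 2, 7 are pairwise adjacent, so at least 3 colors are needed.
3 colors suffice: color a → {3, 5, 7}; color b → {1, 4, 6, 8}; color c → {0, 2}. No two adjacent vertices share a color.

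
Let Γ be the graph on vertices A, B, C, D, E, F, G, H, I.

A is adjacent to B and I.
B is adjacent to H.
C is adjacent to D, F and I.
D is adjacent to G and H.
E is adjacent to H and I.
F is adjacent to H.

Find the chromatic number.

3

The cycle E-I-C-D-H-E has odd length 5, so it cannot be 2-colored; at least 3 colors are needed.
3 colors suffice: color red → {A, C, G, H}; color blue → {B, D, F, I}; color green → {E}. Each edge has distinct colors on its endpoints.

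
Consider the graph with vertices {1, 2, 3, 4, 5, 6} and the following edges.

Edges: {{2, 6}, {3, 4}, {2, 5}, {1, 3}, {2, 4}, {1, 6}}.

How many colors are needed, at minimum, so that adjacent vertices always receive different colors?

The cycle 2-6-1-3-4-2 has odd length 5, so it cannot be 2-colored; at least 3 colors are needed.
3 colors suffice: color red → {1, 2}; color blue → {3, 5, 6}; color green → {4}. Every edge joins two different colors.

3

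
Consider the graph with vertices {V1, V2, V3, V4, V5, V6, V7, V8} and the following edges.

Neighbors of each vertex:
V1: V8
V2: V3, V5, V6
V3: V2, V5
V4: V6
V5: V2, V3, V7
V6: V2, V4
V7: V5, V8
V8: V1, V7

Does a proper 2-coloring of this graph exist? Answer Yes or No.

V2, V3, V5 form a triangle, so at least 3 colors are needed.
So 2 colors are not enough.

No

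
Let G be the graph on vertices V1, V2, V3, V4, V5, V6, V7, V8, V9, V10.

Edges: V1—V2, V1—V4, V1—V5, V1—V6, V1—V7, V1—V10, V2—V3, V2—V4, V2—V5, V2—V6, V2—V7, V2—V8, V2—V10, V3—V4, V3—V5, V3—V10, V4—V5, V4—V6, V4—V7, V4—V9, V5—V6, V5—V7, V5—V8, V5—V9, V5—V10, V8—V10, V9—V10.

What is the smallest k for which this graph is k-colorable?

5

V1, V2, V4, V5, V6 are pairwise adjacent (a clique of size 5), so at least 5 colors are needed.
5 colors suffice: color 1 → {V5}; color 2 → {V2, V9}; color 3 → {V4, V10}; color 4 → {V1, V3, V8}; color 5 → {V6, V7}. No two adjacent vertices share a color.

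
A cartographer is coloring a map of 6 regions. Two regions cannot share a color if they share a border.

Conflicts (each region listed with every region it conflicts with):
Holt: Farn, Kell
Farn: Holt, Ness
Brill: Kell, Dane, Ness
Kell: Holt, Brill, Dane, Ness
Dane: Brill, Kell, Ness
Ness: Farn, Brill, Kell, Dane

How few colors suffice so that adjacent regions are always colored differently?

4

Brill, Kell, Dane, Ness pairwise conflict, so at least 4 colors are needed.
A valid assignment using 4 colors: Holt=1, Farn=2, Brill=4, Kell=2, Dane=3, Ness=1. Every pair that conflicts lands in different colors.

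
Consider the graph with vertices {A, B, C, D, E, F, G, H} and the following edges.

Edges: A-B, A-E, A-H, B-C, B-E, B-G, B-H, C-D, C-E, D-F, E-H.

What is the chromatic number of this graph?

4

A, B, E, H form a clique, so at least 4 colors are needed.
4 colors suffice: A=green, B=red, C=green, D=red, E=blue, F=blue, G=blue, H=yellow. Every edge joins two different colors.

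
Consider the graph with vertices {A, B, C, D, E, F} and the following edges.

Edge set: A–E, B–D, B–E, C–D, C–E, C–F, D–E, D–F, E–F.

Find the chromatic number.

4

C, D, E, F are pairwise adjacent (a clique of size 4), so at least 4 colors are needed.
4 colors suffice: A=blue, B=green, C=yellow, D=blue, E=red, F=green. No two adjacent vertices share a color.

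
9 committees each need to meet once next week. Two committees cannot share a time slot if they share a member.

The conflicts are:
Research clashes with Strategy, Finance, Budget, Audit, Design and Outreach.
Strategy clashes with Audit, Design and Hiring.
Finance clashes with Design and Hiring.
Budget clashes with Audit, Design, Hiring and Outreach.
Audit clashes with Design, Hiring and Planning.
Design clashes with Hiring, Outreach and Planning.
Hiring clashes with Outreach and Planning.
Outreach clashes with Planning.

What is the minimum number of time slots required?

4

Design, Hiring, Outreach, Planning are mutually in conflict, so at least 4 time slots are needed.
A valid assignment using 4 time slots: Research=2, Strategy=4, Finance=3, Budget=4, Audit=3, Design=1, Hiring=2, Outreach=3, Planning=4. Each listed conflict is separated.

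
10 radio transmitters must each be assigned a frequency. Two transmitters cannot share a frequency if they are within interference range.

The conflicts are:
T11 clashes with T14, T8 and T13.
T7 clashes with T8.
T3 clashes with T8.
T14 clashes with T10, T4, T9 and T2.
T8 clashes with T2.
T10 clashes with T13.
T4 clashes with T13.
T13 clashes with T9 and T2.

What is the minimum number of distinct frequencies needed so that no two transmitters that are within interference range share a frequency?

T11 and T8 conflict, so at least 2 frequencies are needed.
2 frequencies suffice: frequency 1 → {T14, T8, T13}; frequency 2 → {T11, T7, T3, T10, T4, T9, T2}. No two conflicting transmitters share a frequency.

2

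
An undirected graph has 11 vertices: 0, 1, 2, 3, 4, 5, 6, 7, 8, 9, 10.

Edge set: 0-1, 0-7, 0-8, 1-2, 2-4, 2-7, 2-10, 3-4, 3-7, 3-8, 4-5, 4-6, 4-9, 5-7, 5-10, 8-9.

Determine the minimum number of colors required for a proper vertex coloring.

2 and 10 are adjacent, so at least 2 colors are needed.
2 colors suffice: color red → {1, 4, 7, 8, 10}; color blue → {0, 2, 3, 5, 6, 9}. Each edge has distinct colors on its endpoints.

2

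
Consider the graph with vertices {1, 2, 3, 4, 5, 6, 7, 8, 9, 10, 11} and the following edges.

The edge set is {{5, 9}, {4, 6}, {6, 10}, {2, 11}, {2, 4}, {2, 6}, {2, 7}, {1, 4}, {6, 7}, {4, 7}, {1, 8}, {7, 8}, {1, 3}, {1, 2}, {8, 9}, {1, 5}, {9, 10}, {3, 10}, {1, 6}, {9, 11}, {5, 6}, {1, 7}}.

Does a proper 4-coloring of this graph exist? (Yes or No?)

No

1, 2, 4, 6, 7 form a clique, so at least 5 colors are needed.
So 4 colors are not enough.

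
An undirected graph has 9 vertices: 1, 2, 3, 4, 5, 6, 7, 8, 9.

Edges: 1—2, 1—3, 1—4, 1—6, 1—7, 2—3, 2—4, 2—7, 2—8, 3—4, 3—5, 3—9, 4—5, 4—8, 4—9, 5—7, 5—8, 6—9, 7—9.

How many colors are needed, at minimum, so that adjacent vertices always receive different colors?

1, 2, 3, 4 are pairwise adjacent (a clique of size 4), so at least 4 colors are needed.
4 colors suffice: color a → {4, 6, 7}; color b → {3, 8}; color c → {1, 5, 9}; color d → {2}. Each edge has distinct colors on its endpoints.

4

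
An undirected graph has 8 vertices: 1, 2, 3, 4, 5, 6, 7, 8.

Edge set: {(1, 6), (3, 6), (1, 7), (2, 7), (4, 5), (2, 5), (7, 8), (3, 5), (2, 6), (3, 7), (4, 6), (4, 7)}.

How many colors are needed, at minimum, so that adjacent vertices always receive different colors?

2

2 and 5 are adjacent, so at least 2 colors are needed.
2 colors suffice: color a → {5, 6, 7}; color b → {1, 2, 3, 4, 8}. Each edge has distinct colors on its endpoints.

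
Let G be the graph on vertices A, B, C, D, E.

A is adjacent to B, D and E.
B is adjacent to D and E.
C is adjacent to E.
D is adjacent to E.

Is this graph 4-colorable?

Yes

The chromatic number is 4. A, B, D, E form a clique, so at least 4 colors are needed.
4 colors suffice: color red → {E}; color blue → {B, C}; color green → {A}; color yellow → {D}.
That is already a proper 4-coloring.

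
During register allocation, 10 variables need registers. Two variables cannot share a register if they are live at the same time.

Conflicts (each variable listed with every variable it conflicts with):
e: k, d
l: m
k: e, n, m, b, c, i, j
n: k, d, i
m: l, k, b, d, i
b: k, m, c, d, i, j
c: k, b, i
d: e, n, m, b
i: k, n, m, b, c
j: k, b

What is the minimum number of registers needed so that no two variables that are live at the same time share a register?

k, b, c, i all conflict with each other, so at least 4 registers are needed.
4 registers suffice: e=2, l=1, k=1, n=2, m=4, b=2, c=4, d=1, i=3, j=3. No two conflicting variables share a register.

4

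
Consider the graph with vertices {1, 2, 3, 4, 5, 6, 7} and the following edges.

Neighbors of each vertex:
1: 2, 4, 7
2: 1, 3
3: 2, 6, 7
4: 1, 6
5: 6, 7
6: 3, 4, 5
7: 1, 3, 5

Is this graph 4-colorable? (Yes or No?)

Yes

The chromatic number is 3. The cycle 3-2-1-4-6-3 has odd length 5, so it cannot be 2-colored; at least 3 colors are needed.
3 colors suffice: color red → {1, 6}; color blue → {2, 4, 7}; color green → {3, 5}.
Since 4 ≥ 3, a proper 4-coloring certainly exists.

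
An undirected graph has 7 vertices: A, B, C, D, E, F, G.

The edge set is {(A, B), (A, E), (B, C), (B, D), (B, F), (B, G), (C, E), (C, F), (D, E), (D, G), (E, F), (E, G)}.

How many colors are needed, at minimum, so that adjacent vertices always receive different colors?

3

B, D, G form a triangle, so at least 3 colors are needed.
One proper 3-coloring: A=2, B=1, C=2, D=3, E=1, F=3, G=2. Every edge joins two different colors.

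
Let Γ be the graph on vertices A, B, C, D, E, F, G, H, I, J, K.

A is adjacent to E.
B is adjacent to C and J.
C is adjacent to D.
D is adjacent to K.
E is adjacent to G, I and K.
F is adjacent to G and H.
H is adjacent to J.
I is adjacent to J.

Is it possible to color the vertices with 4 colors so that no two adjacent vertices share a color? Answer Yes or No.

The chromatic number is 3. The cycle J-I-E-K-D-C-B-J has odd length 7, so it cannot be 2-colored; at least 3 colors are needed.
3 colors suffice: color 1 → {D, E, F, J}; color 2 → {A, C, G, H, I, K}; color 3 → {B}.
Since 4 ≥ 3, a proper 4-coloring certainly exists.

Yes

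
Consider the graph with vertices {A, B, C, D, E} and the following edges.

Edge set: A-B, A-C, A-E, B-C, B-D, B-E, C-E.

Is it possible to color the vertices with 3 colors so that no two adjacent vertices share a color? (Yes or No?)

A, B, C, E are mutually adjacent (a clique of size 4), so at least 4 colors are needed.
So 3 colors are not enough.

No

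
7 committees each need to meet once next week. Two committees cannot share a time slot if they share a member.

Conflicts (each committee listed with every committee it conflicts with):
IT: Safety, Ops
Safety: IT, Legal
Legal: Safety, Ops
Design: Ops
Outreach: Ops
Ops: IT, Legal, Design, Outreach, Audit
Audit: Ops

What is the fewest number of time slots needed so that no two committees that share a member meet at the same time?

2

IT and Safety conflict, so at least 2 time slots are needed.
2 time slots suffice: time slot 1 → {Safety, Ops}; time slot 2 → {IT, Legal, Design, Outreach, Audit}. No two conflicting committees share a time slot.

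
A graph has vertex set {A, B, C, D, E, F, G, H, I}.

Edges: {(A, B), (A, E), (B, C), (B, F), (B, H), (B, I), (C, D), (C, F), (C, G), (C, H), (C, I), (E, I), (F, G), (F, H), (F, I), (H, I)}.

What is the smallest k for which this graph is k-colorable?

5

B, C, F, H, I form a clique, so at least 5 colors are needed.
A valid assignment using 5 colors: A=green, B=blue, C=red, D=blue, E=red, F=yellow, G=blue, H=purple, I=green. Each edge has distinct colors on its endpoints.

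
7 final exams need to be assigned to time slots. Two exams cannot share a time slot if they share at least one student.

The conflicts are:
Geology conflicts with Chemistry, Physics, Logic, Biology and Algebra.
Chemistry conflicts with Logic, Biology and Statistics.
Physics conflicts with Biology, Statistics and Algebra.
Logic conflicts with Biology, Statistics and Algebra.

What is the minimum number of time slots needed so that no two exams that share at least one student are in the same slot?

4

Geology, Chemistry, Logic, Biology pairwise conflict, so at least 4 time slots are needed.
A valid assignment using 4 time slots: Geology=1, Chemistry=3, Physics=2, Logic=2, Biology=4, Statistics=1, Algebra=3. No two conflicting exams share a time slot.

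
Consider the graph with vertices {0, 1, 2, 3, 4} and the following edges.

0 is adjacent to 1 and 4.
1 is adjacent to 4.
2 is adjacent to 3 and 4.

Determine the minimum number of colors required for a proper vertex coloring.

0, 1, 4 are pairwise adjacent, so at least 3 colors are needed.
One proper 3-coloring: 0=green, 1=blue, 2=blue, 3=red, 4=red. Every edge joins two different colors.

3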